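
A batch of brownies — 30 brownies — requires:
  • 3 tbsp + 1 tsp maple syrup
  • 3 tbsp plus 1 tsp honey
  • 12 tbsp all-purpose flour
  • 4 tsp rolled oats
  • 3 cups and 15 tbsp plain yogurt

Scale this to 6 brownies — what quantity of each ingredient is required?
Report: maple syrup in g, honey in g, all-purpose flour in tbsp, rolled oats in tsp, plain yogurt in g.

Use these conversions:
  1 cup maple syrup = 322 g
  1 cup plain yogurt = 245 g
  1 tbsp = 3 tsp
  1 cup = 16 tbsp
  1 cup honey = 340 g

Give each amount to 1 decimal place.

maple syrup: 13.4 g; honey: 14.2 g; all-purpose flour: 2.4 tbsp; rolled oats: 0.8 tsp; plain yogurt: 192.9 g

Scaling factor: 6/30 = 1/5 = 0.2.
maple syrup: (3 tbsp + 1 tsp = 10/3 tbsp) × 1/5 ÷ 16 tbsp/cup × 322 g/cup ≈ 13.4 g
honey: (3 tbsp + 1 tsp = 10/3 tbsp) × 1/5 ÷ 16 tbsp/cup × 340 g/cup ≈ 14.2 g
all-purpose flour: 12 tbsp × 1/5 = 2.4 tbsp
rolled oats: 4 tsp × 1/5 = 0.8 tsp
plain yogurt: (3 cup + 15 tbsp = 3.9375 cup) × 1/5 × 245 g/cup ≈ 192.9 g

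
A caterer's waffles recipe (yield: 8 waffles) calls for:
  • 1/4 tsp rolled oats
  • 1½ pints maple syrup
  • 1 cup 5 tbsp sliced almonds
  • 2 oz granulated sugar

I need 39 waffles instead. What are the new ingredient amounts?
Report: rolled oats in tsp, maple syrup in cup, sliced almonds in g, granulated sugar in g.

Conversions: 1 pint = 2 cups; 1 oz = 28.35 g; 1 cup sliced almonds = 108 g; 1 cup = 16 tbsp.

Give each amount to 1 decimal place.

Scaling factor: 39/8 = 4.875.
rolled oats: 0.25 tsp × 39/8 ≈ 1.2 tsp
maple syrup: 1.5 pint × 39/8 × 2 cup/pint ≈ 14.6 cup
sliced almonds: (1 cup + 5 tbsp = 1.3125 cup) × 39/8 × 108 g/cup ≈ 691.0 g
granulated sugar: 2 oz × 39/8 × 28.35 g/oz ≈ 276.4 g

rolled oats: 1.2 tsp; maple syrup: 14.6 cup; sliced almonds: 691.0 g; granulated sugar: 276.4 g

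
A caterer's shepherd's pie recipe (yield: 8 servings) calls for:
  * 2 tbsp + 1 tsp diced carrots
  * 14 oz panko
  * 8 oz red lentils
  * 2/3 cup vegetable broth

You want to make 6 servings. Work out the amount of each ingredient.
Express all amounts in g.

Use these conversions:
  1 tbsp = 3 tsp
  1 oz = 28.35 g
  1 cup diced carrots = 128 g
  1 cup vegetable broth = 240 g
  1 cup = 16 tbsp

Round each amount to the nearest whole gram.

diced carrots: 14 g; panko: 298 g; red lentils: 170 g; vegetable broth: 120 g

Scaling factor: 6/8 = 3/4 = 0.75.
diced carrots: (2 tbsp + 1 tsp = 7/3 tbsp) × 3/4 ÷ 16 tbsp/cup × 128 g/cup = 14 g
panko: 14 oz × 3/4 × 28.35 g/oz ≈ 298 g
red lentils: 8 oz × 3/4 × 28.35 g/oz ≈ 170 g
vegetable broth: 2/3 cup × 3/4 × 240 g/cup = 120 g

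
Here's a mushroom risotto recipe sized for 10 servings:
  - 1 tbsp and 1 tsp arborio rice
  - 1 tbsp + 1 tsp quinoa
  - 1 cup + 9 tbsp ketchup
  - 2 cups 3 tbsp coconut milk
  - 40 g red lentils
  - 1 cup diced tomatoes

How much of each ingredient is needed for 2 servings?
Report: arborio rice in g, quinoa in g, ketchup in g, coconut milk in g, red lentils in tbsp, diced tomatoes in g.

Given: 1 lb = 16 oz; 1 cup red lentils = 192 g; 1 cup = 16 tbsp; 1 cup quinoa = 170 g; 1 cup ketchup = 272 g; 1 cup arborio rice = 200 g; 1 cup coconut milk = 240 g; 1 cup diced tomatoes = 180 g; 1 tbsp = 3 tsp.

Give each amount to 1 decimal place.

Scaling factor: 2/10 = 1/5 = 0.2.
arborio rice: (1 tbsp + 1 tsp = 4/3 tbsp) × 1/5 ÷ 16 tbsp/cup × 200 g/cup ≈ 3.3 g
quinoa: (1 tbsp + 1 tsp = 4/3 tbsp) × 1/5 ÷ 16 tbsp/cup × 170 g/cup ≈ 2.8 g
ketchup: (1 cup + 9 tbsp = 1.5625 cup) × 1/5 × 272 g/cup = 85.0 g
coconut milk: (2 cup + 3 tbsp = 2.1875 cup) × 1/5 × 240 g/cup = 105.0 g
red lentils: 40 g × 1/5 ÷ 192 g/cup × 16 tbsp/cup ≈ 0.7 tbsp
diced tomatoes: 1 cup × 1/5 × 180 g/cup = 36.0 g

arborio rice: 3.3 g; quinoa: 2.8 g; ketchup: 85.0 g; coconut milk: 105.0 g; red lentils: 0.7 tbsp; diced tomatoes: 36.0 g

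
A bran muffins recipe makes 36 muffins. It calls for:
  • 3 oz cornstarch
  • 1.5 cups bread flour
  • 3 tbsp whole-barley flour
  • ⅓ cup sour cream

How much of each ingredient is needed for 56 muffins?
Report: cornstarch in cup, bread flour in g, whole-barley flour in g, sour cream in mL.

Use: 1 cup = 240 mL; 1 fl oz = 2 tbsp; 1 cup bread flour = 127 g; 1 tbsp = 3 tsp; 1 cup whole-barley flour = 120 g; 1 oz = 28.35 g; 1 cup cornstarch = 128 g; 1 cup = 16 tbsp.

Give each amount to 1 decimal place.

Scaling factor: 56/36 = 14/9.
cornstarch: 3 oz × 14/9 × 28.35 g/oz ÷ 128 g/cup ≈ 1.0 cup
bread flour: 1.5 cup × 14/9 × 127 g/cup ≈ 296.3 g
whole-barley flour: 3 tbsp × 14/9 ÷ 16 tbsp/cup × 120 g/cup = 35.0 g
sour cream: 1/3 cup × 14/9 × 240 mL/cup ≈ 124.4 mL

cornstarch: 1.0 cup; bread flour: 296.3 g; whole-barley flour: 35.0 g; sour cream: 124.4 mL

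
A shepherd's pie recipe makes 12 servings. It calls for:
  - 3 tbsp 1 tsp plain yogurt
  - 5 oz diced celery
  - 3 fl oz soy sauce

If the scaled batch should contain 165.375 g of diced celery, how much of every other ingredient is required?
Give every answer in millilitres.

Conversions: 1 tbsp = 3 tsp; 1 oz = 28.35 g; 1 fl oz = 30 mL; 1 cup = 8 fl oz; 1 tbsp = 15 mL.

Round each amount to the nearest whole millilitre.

plain yogurt: 58 mL; soy sauce: 105 mL

The original recipe has 141.75 g of diced celery, so the scaling factor is 165.375 ÷ 141.75 = 7/6.
plain yogurt: (3 tbsp + 1 tsp = 10/3 tbsp) × 7/6 × 15 mL/tbsp ≈ 58 mL
soy sauce: 3 fl oz × 7/6 × 30 mL/fl oz = 105 mL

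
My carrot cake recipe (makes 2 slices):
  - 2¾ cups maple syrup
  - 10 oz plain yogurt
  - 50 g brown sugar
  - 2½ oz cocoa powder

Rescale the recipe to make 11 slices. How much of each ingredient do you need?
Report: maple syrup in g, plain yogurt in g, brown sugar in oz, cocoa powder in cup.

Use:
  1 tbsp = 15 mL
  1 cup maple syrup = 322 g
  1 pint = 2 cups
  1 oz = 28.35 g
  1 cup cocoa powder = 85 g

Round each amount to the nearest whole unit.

maple syrup: 4870 g; plain yogurt: 1559 g; brown sugar: 10 oz; cocoa powder: 5 cup

Scaling factor: 11/2 = 5.5.
maple syrup: 2.75 cup × 11/2 × 322 g/cup ≈ 4870 g
plain yogurt: 10 oz × 11/2 × 28.35 g/oz ≈ 1559 g
brown sugar: 50 g × 11/2 ÷ 28.35 g/oz ≈ 10 oz
cocoa powder: 2.5 oz × 11/2 × 28.35 g/oz ÷ 85 g/cup ≈ 5 cup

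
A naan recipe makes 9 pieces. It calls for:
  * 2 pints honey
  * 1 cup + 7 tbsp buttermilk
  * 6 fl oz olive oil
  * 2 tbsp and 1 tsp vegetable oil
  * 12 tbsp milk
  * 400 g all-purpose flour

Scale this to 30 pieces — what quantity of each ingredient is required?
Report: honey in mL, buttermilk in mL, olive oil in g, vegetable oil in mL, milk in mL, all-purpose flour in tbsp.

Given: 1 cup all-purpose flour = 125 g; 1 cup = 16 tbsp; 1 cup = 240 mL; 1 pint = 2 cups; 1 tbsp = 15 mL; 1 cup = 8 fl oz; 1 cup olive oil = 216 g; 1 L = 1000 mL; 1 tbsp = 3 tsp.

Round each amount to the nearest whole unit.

honey: 3200 mL; buttermilk: 1150 mL; olive oil: 540 g; vegetable oil: 117 mL; milk: 600 mL; all-purpose flour: 171 tbsp

Scaling factor: 30/9 = 10/3.
honey: 2 pint × 10/3 × 2 cup/pint × 240 mL/cup = 3200 mL
buttermilk: (1 cup + 7 tbsp = 1.4375 cup) × 10/3 × 240 mL/cup = 1150 mL
olive oil: 6 fl oz × 10/3 ÷ 8 fl oz/cup × 216 g/cup = 540 g
vegetable oil: (2 tbsp + 1 tsp = 7/3 tbsp) × 10/3 × 15 mL/tbsp ≈ 117 mL
milk: 12 tbsp × 10/3 × 15 mL/tbsp = 600 mL
all-purpose flour: 400 g × 10/3 ÷ 125 g/cup × 16 tbsp/cup ≈ 171 tbsp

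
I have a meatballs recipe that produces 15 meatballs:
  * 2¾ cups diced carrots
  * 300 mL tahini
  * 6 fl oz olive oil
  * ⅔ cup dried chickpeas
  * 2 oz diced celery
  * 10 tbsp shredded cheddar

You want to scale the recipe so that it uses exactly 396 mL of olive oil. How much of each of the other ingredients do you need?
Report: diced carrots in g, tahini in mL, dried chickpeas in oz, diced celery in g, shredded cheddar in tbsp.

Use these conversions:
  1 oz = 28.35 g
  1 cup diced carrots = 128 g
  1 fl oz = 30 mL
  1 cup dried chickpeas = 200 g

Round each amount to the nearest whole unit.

The original recipe has 180 mL of olive oil, so the scaling factor is 396 ÷ 180 = 11/5 = 2.2.
diced carrots: 2.75 cup × 11/5 × 128 g/cup ≈ 774 g
tahini: 300 mL × 11/5 = 660 mL
dried chickpeas: 2/3 cup × 11/5 × 200 g/cup ÷ 28.35 g/oz ≈ 10 oz
diced celery: 2 oz × 11/5 × 28.35 g/oz ≈ 125 g
shredded cheddar: 10 tbsp × 11/5 = 22 tbsp

diced carrots: 774 g; tahini: 660 mL; dried chickpeas: 10 oz; diced celery: 125 g; shredded cheddar: 22 tbsp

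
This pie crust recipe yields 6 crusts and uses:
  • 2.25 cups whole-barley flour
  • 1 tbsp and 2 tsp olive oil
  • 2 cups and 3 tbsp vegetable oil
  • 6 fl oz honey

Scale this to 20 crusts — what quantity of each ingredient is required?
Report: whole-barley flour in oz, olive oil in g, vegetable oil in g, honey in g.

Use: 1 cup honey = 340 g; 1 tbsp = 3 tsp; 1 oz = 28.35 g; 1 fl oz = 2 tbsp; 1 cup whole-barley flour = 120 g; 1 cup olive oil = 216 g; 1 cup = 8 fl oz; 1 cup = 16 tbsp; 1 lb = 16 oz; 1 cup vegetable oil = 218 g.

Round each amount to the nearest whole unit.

whole-barley flour: 32 oz; olive oil: 75 g; vegetable oil: 1590 g; honey: 850 g

Scaling factor: 20/6 = 10/3.
whole-barley flour: 2.25 cup × 10/3 × 120 g/cup ÷ 28.35 g/oz ≈ 32 oz
olive oil: (1 tbsp + 2 tsp = 5/3 tbsp) × 10/3 ÷ 16 tbsp/cup × 216 g/cup = 75 g
vegetable oil: (2 cup + 3 tbsp = 2.1875 cup) × 10/3 × 218 g/cup ≈ 1590 g
honey: 6 fl oz × 10/3 ÷ 8 fl oz/cup × 340 g/cup = 850 g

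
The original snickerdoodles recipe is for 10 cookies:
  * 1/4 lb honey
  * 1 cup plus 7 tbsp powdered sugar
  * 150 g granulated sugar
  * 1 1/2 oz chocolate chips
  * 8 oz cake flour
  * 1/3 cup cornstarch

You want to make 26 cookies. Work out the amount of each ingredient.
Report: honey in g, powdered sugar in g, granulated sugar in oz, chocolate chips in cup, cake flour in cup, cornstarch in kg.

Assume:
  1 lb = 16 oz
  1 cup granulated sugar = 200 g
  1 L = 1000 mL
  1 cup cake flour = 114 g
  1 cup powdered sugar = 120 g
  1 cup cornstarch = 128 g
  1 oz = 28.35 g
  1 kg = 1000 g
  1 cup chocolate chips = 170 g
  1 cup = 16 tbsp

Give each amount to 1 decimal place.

Scaling factor: 26/10 = 13/5 = 2.6.
honey: 0.25 lb × 13/5 × 16 oz/lb × 28.35 g/oz ≈ 294.8 g
powdered sugar: (1 cup + 7 tbsp = 1.4375 cup) × 13/5 × 120 g/cup = 448.5 g
granulated sugar: 150 g × 13/5 ÷ 28.35 g/oz ≈ 13.8 oz
chocolate chips: 1.5 oz × 13/5 × 28.35 g/oz ÷ 170 g/cup ≈ 0.7 cup
cake flour: 8 oz × 13/5 × 28.35 g/oz ÷ 114 g/cup ≈ 5.2 cup
cornstarch: 1/3 cup × 13/5 × 128 g/cup ÷ 1000 g/kg ≈ 0.1 kg

honey: 294.8 g; powdered sugar: 448.5 g; granulated sugar: 13.8 oz; chocolate chips: 0.7 cup; cake flour: 5.2 cup; cornstarch: 0.1 kg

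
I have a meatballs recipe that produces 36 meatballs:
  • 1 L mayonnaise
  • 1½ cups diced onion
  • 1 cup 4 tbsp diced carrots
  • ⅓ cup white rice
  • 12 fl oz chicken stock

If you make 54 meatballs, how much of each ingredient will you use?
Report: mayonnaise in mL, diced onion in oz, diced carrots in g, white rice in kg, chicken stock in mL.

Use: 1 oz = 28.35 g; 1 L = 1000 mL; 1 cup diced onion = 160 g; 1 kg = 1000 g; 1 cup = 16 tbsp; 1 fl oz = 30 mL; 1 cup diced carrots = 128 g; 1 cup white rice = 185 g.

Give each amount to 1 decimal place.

Scaling factor: 54/36 = 3/2 = 1.5.
mayonnaise: 1 L × 3/2 × 1000 mL/L = 1500.0 mL
diced onion: 1.5 cup × 3/2 × 160 g/cup ÷ 28.35 g/oz ≈ 12.7 oz
diced carrots: (1 cup + 4 tbsp = 1.25 cup) × 3/2 × 128 g/cup = 240.0 g
white rice: 1/3 cup × 3/2 × 185 g/cup ÷ 1000 g/kg ≈ 0.1 kg
chicken stock: 12 fl oz × 3/2 × 30 mL/fl oz = 540.0 mL

mayonnaise: 1500.0 mL; diced onion: 12.7 oz; diced carrots: 240.0 g; white rice: 0.1 kg; chicken stock: 540.0 mL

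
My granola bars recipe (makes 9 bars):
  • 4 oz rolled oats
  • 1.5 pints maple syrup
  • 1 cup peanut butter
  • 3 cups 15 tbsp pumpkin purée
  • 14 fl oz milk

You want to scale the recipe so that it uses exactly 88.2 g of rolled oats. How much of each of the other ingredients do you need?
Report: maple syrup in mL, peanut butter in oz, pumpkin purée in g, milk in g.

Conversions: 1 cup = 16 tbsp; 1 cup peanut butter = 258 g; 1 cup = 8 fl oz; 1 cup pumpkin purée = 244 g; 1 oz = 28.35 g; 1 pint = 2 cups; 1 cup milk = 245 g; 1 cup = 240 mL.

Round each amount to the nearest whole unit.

The original recipe has 113.4 g of rolled oats, so the scaling factor is 88.2 ÷ 113.4 = 7/9.
maple syrup: 1.5 pint × 7/9 × 2 cup/pint × 240 mL/cup = 560 mL
peanut butter: 1 cup × 7/9 × 258 g/cup ÷ 28.35 g/oz ≈ 7 oz
pumpkin purée: (3 cup + 15 tbsp = 3.9375 cup) × 7/9 × 244 g/cup ≈ 747 g
milk: 14 fl oz × 7/9 ÷ 8 fl oz/cup × 245 g/cup ≈ 333 g

maple syrup: 560 mL; peanut butter: 7 oz; pumpkin purée: 747 g; milk: 333 g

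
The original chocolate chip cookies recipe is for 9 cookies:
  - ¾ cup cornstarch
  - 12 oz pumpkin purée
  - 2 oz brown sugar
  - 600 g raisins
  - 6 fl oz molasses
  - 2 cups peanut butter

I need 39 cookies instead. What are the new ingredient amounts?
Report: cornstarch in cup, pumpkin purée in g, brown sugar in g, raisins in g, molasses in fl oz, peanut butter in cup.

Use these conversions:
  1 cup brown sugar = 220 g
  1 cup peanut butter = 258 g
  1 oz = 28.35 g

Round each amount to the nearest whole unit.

Scaling factor: 39/9 = 13/3.
cornstarch: 0.75 cup × 13/3 ≈ 3 cup
pumpkin purée: 12 oz × 13/3 × 28.35 g/oz ≈ 1474 g
brown sugar: 2 oz × 13/3 × 28.35 g/oz ≈ 246 g
raisins: 600 g × 13/3 = 2600 g
molasses: 6 fl oz × 13/3 = 26 fl oz
peanut butter: 2 cup × 13/3 ≈ 9 cup

cornstarch: 3 cup; pumpkin purée: 1474 g; brown sugar: 246 g; raisins: 2600 g; molasses: 26 fl oz; peanut butter: 9 cup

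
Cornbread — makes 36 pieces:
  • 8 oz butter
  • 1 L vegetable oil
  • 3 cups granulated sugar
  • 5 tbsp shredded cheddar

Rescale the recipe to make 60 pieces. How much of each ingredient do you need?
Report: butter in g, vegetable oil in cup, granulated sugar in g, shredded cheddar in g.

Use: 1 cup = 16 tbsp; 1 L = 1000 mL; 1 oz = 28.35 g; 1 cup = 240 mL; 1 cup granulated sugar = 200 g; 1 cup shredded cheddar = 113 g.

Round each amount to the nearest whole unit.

butter: 378 g; vegetable oil: 7 cup; granulated sugar: 1000 g; shredded cheddar: 59 g

Scaling factor: 60/36 = 5/3.
butter: 8 oz × 5/3 × 28.35 g/oz = 378 g
vegetable oil: 1 L × 5/3 × 1000 mL/L ÷ 240 mL/cup ≈ 7 cup
granulated sugar: 3 cup × 5/3 × 200 g/cup = 1000 g
shredded cheddar: 5 tbsp × 5/3 ÷ 16 tbsp/cup × 113 g/cup ≈ 59 g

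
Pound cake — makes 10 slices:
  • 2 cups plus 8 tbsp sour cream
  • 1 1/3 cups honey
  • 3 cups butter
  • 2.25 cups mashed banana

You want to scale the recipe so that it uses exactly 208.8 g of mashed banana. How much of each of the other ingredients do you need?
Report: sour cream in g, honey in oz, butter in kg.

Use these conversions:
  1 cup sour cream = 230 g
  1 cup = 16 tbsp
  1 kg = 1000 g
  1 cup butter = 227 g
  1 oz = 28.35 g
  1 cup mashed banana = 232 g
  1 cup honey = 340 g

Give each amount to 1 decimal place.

sour cream: 230.0 g; honey: 6.4 oz; butter: 0.3 kg

The original recipe has 522 g of mashed banana, so the scaling factor is 208.8 ÷ 522 = 2/5 = 0.4.
sour cream: (2 cup + 8 tbsp = 2.5 cup) × 2/5 × 230 g/cup = 230.0 g
honey: 4/3 cup × 2/5 × 340 g/cup ÷ 28.35 g/oz ≈ 6.4 oz
butter: 3 cup × 2/5 × 227 g/cup ÷ 1000 g/kg ≈ 0.3 kg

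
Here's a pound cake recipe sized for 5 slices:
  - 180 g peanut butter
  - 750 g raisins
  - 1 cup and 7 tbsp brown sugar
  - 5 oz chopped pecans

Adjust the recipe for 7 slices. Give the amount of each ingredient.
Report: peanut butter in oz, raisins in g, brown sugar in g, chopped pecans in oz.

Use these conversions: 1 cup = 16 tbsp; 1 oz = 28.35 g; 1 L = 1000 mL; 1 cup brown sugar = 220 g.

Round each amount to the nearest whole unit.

Scaling factor: 7/5 = 1.4.
peanut butter: 180 g × 7/5 ÷ 28.35 g/oz ≈ 9 oz
raisins: 750 g × 7/5 = 1050 g
brown sugar: (1 cup + 7 tbsp = 1.4375 cup) × 7/5 × 220 g/cup ≈ 443 g
chopped pecans: 5 oz × 7/5 = 7 oz

peanut butter: 9 oz; raisins: 1050 g; brown sugar: 443 g; chopped pecans: 7 oz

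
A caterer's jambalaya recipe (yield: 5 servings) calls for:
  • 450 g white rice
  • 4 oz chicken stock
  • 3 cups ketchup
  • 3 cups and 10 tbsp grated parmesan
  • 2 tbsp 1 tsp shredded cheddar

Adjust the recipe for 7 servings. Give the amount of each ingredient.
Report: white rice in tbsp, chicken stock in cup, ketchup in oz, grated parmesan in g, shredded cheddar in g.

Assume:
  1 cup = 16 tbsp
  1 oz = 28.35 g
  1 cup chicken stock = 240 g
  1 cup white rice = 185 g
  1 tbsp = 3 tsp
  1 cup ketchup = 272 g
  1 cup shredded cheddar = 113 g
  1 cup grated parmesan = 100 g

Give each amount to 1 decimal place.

Scaling factor: 7/5 = 1.4.
white rice: 450 g × 7/5 ÷ 185 g/cup × 16 tbsp/cup ≈ 54.5 tbsp
chicken stock: 4 oz × 7/5 × 28.35 g/oz ÷ 240 g/cup ≈ 0.7 cup
ketchup: 3 cup × 7/5 × 272 g/cup ÷ 28.35 g/oz ≈ 40.3 oz
grated parmesan: (3 cup + 10 tbsp = 3.625 cup) × 7/5 × 100 g/cup = 507.5 g
shredded cheddar: (2 tbsp + 1 tsp = 7/3 tbsp) × 7/5 ÷ 16 tbsp/cup × 113 g/cup ≈ 23.1 g

white rice: 54.5 tbsp; chicken stock: 0.7 cup; ketchup: 40.3 oz; grated parmesan: 507.5 g; shredded cheddar: 23.1 g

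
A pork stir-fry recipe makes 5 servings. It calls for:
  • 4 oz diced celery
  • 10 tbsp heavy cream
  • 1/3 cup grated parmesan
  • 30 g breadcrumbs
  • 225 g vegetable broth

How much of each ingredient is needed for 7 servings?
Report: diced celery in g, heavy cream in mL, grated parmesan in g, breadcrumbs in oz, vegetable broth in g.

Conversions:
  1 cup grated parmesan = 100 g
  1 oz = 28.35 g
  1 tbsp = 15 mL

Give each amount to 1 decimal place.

diced celery: 158.8 g; heavy cream: 210.0 mL; grated parmesan: 46.7 g; breadcrumbs: 1.5 oz; vegetable broth: 315.0 g

Scaling factor: 7/5 = 1.4.
diced celery: 4 oz × 7/5 × 28.35 g/oz ≈ 158.8 g
heavy cream: 10 tbsp × 7/5 × 15 mL/tbsp = 210.0 mL
grated parmesan: 1/3 cup × 7/5 × 100 g/cup ≈ 46.7 g
breadcrumbs: 30 g × 7/5 ÷ 28.35 g/oz ≈ 1.5 oz
vegetable broth: 225 g × 7/5 = 315.0 g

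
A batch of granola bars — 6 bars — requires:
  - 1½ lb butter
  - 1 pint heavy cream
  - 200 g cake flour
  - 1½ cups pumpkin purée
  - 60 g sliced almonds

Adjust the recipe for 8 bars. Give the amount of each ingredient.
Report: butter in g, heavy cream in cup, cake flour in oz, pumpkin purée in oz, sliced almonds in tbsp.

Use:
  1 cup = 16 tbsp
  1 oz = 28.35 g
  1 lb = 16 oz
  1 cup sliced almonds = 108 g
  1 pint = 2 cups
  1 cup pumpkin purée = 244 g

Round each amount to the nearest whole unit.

butter: 907 g; heavy cream: 3 cup; cake flour: 9 oz; pumpkin purée: 17 oz; sliced almonds: 12 tbsp

Scaling factor: 8/6 = 4/3.
butter: 1.5 lb × 4/3 × 16 oz/lb × 28.35 g/oz ≈ 907 g
heavy cream: 1 pint × 4/3 × 2 cup/pint ≈ 3 cup
cake flour: 200 g × 4/3 ÷ 28.35 g/oz ≈ 9 oz
pumpkin purée: 1.5 cup × 4/3 × 244 g/cup ÷ 28.35 g/oz ≈ 17 oz
sliced almonds: 60 g × 4/3 ÷ 108 g/cup × 16 tbsp/cup ≈ 12 tbsp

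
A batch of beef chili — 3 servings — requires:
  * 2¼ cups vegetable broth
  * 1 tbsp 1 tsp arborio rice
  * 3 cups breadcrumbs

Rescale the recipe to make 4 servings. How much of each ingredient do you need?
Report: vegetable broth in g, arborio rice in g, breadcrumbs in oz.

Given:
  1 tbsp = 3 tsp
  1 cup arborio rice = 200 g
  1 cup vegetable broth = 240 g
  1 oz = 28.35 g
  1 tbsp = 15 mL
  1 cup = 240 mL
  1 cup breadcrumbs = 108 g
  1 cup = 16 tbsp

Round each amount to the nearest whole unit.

Scaling factor: 4/3.
vegetable broth: 2.25 cup × 4/3 × 240 g/cup = 720 g
arborio rice: (1 tbsp + 1 tsp = 4/3 tbsp) × 4/3 ÷ 16 tbsp/cup × 200 g/cup ≈ 22 g
breadcrumbs: 3 cup × 4/3 × 108 g/cup ÷ 28.35 g/oz ≈ 15 oz

vegetable broth: 720 g; arborio rice: 22 g; breadcrumbs: 15 oz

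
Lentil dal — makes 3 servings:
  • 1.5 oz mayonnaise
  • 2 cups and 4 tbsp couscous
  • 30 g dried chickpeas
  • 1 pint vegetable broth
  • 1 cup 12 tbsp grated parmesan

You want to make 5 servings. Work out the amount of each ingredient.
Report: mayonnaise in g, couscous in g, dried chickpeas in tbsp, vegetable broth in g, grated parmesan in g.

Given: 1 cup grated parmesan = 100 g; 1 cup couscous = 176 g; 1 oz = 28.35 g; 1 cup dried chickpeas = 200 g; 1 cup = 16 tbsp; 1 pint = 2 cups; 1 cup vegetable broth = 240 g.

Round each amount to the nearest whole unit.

Scaling factor: 5/3.
mayonnaise: 1.5 oz × 5/3 × 28.35 g/oz ≈ 71 g
couscous: (2 cup + 4 tbsp = 2.25 cup) × 5/3 × 176 g/cup = 660 g
dried chickpeas: 30 g × 5/3 ÷ 200 g/cup × 16 tbsp/cup = 4 tbsp
vegetable broth: 1 pint × 5/3 × 2 cup/pint × 240 g/cup = 800 g
grated parmesan: (1 cup + 12 tbsp = 1.75 cup) × 5/3 × 100 g/cup ≈ 292 g

mayonnaise: 71 g; couscous: 660 g; dried chickpeas: 4 tbsp; vegetable broth: 800 g; grated parmesan: 292 g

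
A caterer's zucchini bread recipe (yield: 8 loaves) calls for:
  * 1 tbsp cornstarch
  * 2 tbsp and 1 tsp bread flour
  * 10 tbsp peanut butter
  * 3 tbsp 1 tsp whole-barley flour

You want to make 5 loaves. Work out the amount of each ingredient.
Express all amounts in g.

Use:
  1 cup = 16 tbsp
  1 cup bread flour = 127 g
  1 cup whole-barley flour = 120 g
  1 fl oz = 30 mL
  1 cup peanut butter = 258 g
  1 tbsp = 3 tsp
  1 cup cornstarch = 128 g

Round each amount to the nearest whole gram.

Scaling factor: 5/8 = 0.625.
cornstarch: 1 tbsp × 5/8 ÷ 16 tbsp/cup × 128 g/cup = 5 g
bread flour: (2 tbsp + 1 tsp = 7/3 tbsp) × 5/8 ÷ 16 tbsp/cup × 127 g/cup ≈ 12 g
peanut butter: 10 tbsp × 5/8 ÷ 16 tbsp/cup × 258 g/cup ≈ 101 g
whole-barley flour: (3 tbsp + 1 tsp = 10/3 tbsp) × 5/8 ÷ 16 tbsp/cup × 120 g/cup ≈ 16 g

cornstarch: 5 g; bread flour: 12 g; peanut butter: 101 g; whole-barley flour: 16 g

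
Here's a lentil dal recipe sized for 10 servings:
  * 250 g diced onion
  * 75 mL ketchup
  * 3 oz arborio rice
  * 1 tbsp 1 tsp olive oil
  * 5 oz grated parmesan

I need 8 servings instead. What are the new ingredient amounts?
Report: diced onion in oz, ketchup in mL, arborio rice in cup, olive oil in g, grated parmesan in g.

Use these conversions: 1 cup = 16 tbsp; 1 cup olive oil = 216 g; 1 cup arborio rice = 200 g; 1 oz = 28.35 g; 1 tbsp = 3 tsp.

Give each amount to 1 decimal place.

Scaling factor: 8/10 = 4/5 = 0.8.
diced onion: 250 g × 4/5 ÷ 28.35 g/oz ≈ 7.1 oz
ketchup: 75 mL × 4/5 = 60.0 mL
arborio rice: 3 oz × 4/5 × 28.35 g/oz ÷ 200 g/cup ≈ 0.3 cup
olive oil: (1 tbsp + 1 tsp = 4/3 tbsp) × 4/5 ÷ 16 tbsp/cup × 216 g/cup = 14.4 g
grated parmesan: 5 oz × 4/5 × 28.35 g/oz = 113.4 g

diced onion: 7.1 oz; ketchup: 60.0 mL; arborio rice: 0.3 cup; olive oil: 14.4 g; grated parmesan: 113.4 g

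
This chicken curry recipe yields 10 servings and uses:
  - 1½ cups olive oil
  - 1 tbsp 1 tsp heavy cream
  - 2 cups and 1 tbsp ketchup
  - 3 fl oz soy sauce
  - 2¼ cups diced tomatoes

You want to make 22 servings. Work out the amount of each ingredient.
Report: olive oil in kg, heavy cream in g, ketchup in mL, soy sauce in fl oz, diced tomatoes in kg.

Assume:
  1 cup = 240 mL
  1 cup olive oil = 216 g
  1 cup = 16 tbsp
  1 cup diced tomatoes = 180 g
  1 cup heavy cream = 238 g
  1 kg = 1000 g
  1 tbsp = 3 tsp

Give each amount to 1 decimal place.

olive oil: 0.7 kg; heavy cream: 43.6 g; ketchup: 1089.0 mL; soy sauce: 6.6 fl oz; diced tomatoes: 0.9 kg

Scaling factor: 22/10 = 11/5 = 2.2.
olive oil: 1.5 cup × 11/5 × 216 g/cup ÷ 1000 g/kg ≈ 0.7 kg
heavy cream: (1 tbsp + 1 tsp = 4/3 tbsp) × 11/5 ÷ 16 tbsp/cup × 238 g/cup ≈ 43.6 g
ketchup: (2 cup + 1 tbsp = 2.0625 cup) × 11/5 × 240 mL/cup = 1089.0 mL
soy sauce: 3 fl oz × 11/5 = 6.6 fl oz
diced tomatoes: 2.25 cup × 11/5 × 180 g/cup ÷ 1000 g/kg ≈ 0.9 kg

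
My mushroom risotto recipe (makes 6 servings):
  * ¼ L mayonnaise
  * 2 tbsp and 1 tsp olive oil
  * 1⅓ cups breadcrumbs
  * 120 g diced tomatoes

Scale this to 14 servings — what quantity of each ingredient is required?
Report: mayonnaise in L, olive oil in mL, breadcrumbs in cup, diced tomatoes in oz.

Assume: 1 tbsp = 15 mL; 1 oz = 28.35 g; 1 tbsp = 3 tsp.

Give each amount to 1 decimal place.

Scaling factor: 14/6 = 7/3.
mayonnaise: 0.25 L × 7/3 ≈ 0.6 L
olive oil: (2 tbsp + 1 tsp = 7/3 tbsp) × 7/3 × 15 mL/tbsp ≈ 81.7 mL
breadcrumbs: 4/3 cup × 7/3 ≈ 3.1 cup
diced tomatoes: 120 g × 7/3 ÷ 28.35 g/oz ≈ 9.9 oz

mayonnaise: 0.6 L; olive oil: 81.7 mL; breadcrumbs: 3.1 cup; diced tomatoes: 9.9 oz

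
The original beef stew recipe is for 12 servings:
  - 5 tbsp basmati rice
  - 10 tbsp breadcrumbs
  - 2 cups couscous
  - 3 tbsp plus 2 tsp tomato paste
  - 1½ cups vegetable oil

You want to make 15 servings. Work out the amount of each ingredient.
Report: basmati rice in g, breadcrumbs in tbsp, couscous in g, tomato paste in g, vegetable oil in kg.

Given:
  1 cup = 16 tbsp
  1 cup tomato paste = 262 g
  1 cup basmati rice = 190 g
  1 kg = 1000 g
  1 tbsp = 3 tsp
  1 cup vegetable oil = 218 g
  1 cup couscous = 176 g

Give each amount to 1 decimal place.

Scaling factor: 15/12 = 5/4 = 1.25.
basmati rice: 5 tbsp × 5/4 ÷ 16 tbsp/cup × 190 g/cup ≈ 74.2 g
breadcrumbs: 10 tbsp × 5/4 = 12.5 tbsp
couscous: 2 cup × 5/4 × 176 g/cup = 440.0 g
tomato paste: (3 tbsp + 2 tsp = 11/3 tbsp) × 5/4 ÷ 16 tbsp/cup × 262 g/cup ≈ 75.1 g
vegetable oil: 1.5 cup × 5/4 × 218 g/cup ÷ 1000 g/kg ≈ 0.4 kg

basmati rice: 74.2 g; breadcrumbs: 12.5 tbsp; couscous: 440.0 g; tomato paste: 75.1 g; vegetable oil: 0.4 kg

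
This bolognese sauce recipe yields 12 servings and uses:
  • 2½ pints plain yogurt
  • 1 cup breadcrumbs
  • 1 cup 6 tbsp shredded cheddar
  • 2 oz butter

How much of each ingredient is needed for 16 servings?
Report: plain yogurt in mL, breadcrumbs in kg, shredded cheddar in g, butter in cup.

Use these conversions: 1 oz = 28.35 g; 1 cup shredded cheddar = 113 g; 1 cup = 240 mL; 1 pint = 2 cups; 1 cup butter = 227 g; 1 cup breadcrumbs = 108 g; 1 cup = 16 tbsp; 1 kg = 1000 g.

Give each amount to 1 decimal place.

Scaling factor: 16/12 = 4/3.
plain yogurt: 2.5 pint × 4/3 × 2 cup/pint × 240 mL/cup = 1600.0 mL
breadcrumbs: 1 cup × 4/3 × 108 g/cup ÷ 1000 g/kg ≈ 0.1 kg
shredded cheddar: (1 cup + 6 tbsp = 1.375 cup) × 4/3 × 113 g/cup ≈ 207.2 g
butter: 2 oz × 4/3 × 28.35 g/oz ÷ 227 g/cup ≈ 0.3 cup

plain yogurt: 1600.0 mL; breadcrumbs: 0.1 kg; shredded cheddar: 207.2 g; butter: 0.3 cup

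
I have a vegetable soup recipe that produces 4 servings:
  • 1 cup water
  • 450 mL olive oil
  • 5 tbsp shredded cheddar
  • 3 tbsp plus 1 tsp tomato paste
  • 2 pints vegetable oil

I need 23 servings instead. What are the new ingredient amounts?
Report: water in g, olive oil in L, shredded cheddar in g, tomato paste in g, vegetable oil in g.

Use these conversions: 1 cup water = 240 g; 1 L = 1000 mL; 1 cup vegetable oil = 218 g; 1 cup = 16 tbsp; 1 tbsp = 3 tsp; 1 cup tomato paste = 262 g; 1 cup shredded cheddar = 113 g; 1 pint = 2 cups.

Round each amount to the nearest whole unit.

water: 1380 g; olive oil: 3 L; shredded cheddar: 203 g; tomato paste: 314 g; vegetable oil: 5014 g

Scaling factor: 23/4 = 5.75.
water: 1 cup × 23/4 × 240 g/cup = 1380 g
olive oil: 450 mL × 23/4 ÷ 1000 mL/L ≈ 3 L
shredded cheddar: 5 tbsp × 23/4 ÷ 16 tbsp/cup × 113 g/cup ≈ 203 g
tomato paste: (3 tbsp + 1 tsp = 10/3 tbsp) × 23/4 ÷ 16 tbsp/cup × 262 g/cup ≈ 314 g
vegetable oil: 2 pint × 23/4 × 2 cup/pint × 218 g/cup = 5014 g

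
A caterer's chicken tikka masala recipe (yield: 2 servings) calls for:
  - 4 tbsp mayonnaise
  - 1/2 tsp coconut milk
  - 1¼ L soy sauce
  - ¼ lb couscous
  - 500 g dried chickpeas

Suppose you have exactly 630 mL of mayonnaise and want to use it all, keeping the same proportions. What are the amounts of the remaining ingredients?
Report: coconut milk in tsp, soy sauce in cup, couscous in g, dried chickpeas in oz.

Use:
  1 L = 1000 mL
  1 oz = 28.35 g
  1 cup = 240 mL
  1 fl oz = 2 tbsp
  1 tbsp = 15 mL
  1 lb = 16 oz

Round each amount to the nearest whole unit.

coconut milk: 5 tsp; soy sauce: 55 cup; couscous: 1191 g; dried chickpeas: 185 oz

The original recipe has 60 mL of mayonnaise, so the scaling factor is 630 ÷ 60 = 21/2 = 10.5.
coconut milk: 0.5 tsp × 21/2 ≈ 5 tsp
soy sauce: 1.25 L × 21/2 × 1000 mL/L ÷ 240 mL/cup ≈ 55 cup
couscous: 0.25 lb × 21/2 × 16 oz/lb × 28.35 g/oz ≈ 1191 g
dried chickpeas: 500 g × 21/2 ÷ 28.35 g/oz ≈ 185 oz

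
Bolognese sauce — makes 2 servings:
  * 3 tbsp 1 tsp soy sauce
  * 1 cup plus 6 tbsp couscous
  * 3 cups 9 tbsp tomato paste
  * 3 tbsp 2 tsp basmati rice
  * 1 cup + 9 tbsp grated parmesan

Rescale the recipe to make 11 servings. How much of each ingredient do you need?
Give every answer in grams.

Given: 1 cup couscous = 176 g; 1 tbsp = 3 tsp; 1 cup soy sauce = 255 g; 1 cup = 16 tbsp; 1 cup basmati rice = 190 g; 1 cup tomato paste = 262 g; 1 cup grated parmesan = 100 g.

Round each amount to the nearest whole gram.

Scaling factor: 11/2 = 5.5.
soy sauce: (3 tbsp + 1 tsp = 10/3 tbsp) × 11/2 ÷ 16 tbsp/cup × 255 g/cup ≈ 292 g
couscous: (1 cup + 6 tbsp = 1.375 cup) × 11/2 × 176 g/cup = 1331 g
tomato paste: (3 cup + 9 tbsp = 3.5625 cup) × 11/2 × 262 g/cup ≈ 5134 g
basmati rice: (3 tbsp + 2 tsp = 11/3 tbsp) × 11/2 ÷ 16 tbsp/cup × 190 g/cup ≈ 239 g
grated parmesan: (1 cup + 9 tbsp = 1.5625 cup) × 11/2 × 100 g/cup ≈ 859 g

soy sauce: 292 g; couscous: 1331 g; tomato paste: 5134 g; basmati rice: 239 g; grated parmesan: 859 g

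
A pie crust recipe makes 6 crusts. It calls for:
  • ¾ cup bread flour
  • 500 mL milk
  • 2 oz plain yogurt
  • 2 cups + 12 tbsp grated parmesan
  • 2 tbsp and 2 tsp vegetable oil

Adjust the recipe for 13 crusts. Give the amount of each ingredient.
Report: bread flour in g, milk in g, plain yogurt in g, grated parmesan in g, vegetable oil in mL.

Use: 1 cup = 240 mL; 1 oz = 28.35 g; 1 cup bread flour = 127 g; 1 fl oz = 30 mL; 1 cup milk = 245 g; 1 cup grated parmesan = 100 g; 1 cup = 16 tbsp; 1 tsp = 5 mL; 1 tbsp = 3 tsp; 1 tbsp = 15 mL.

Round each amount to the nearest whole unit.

bread flour: 206 g; milk: 1106 g; plain yogurt: 123 g; grated parmesan: 596 g; vegetable oil: 87 mL

Scaling factor: 13/6.
bread flour: 0.75 cup × 13/6 × 127 g/cup ≈ 206 g
milk: 500 mL × 13/6 ÷ 240 mL/cup × 245 g/cup ≈ 1106 g
plain yogurt: 2 oz × 13/6 × 28.35 g/oz ≈ 123 g
grated parmesan: (2 cup + 12 tbsp = 2.75 cup) × 13/6 × 100 g/cup ≈ 596 g
vegetable oil: (2 tbsp + 2 tsp = 8/3 tbsp) × 13/6 × 15 mL/tbsp ≈ 87 mL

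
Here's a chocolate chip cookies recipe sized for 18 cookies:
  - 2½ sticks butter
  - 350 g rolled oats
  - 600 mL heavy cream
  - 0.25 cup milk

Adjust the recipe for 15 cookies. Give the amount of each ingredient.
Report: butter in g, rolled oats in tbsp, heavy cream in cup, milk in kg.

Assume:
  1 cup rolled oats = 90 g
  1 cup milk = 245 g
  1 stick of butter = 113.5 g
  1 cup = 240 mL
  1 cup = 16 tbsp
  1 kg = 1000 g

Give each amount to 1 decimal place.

Scaling factor: 15/18 = 5/6.
butter: 2.5 stick × 5/6 × 113.5 g/stick ≈ 236.5 g
rolled oats: 350 g × 5/6 ÷ 90 g/cup × 16 tbsp/cup ≈ 51.9 tbsp
heavy cream: 600 mL × 5/6 ÷ 240 mL/cup ≈ 2.1 cup
milk: 0.25 cup × 5/6 × 245 g/cup ÷ 1000 g/kg ≈ 0.1 kg

butter: 236.5 g; rolled oats: 51.9 tbsp; heavy cream: 2.1 cup; milk: 0.1 kg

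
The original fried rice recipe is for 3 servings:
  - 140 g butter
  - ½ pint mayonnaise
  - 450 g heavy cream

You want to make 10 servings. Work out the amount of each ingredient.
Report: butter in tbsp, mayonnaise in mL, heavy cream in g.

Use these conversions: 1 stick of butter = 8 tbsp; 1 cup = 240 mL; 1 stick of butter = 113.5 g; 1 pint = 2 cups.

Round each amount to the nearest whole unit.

Scaling factor: 10/3.
butter: 140 g × 10/3 ÷ 113.5 g/stick × 8 tbsp/stick ≈ 33 tbsp
mayonnaise: 0.5 pint × 10/3 × 2 cup/pint × 240 mL/cup = 800 mL
heavy cream: 450 g × 10/3 = 1500 g

butter: 33 tbsp; mayonnaise: 800 mL; heavy cream: 1500 g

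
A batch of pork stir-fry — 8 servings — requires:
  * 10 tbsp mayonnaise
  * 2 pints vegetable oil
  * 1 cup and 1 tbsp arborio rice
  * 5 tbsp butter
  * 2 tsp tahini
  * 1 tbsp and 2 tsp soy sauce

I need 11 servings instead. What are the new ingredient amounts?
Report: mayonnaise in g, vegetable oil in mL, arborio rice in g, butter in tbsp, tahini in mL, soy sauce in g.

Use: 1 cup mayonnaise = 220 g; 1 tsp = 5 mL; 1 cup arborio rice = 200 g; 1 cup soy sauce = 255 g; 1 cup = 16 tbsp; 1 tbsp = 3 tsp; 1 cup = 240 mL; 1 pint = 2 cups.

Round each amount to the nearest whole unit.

Scaling factor: 11/8 = 1.375.
mayonnaise: 10 tbsp × 11/8 ÷ 16 tbsp/cup × 220 g/cup ≈ 189 g
vegetable oil: 2 pint × 11/8 × 2 cup/pint × 240 mL/cup = 1320 mL
arborio rice: (1 cup + 1 tbsp = 1.0625 cup) × 11/8 × 200 g/cup ≈ 292 g
butter: 5 tbsp × 11/8 ≈ 7 tbsp
tahini: 2 tsp × 11/8 × 5 mL/tsp ≈ 14 mL
soy sauce: (1 tbsp + 2 tsp = 5/3 tbsp) × 11/8 ÷ 16 tbsp/cup × 255 g/cup ≈ 37 g

mayonnaise: 189 g; vegetable oil: 1320 mL; arborio rice: 292 g; butter: 7 tbsp; tahini: 14 mL; soy sauce: 37 g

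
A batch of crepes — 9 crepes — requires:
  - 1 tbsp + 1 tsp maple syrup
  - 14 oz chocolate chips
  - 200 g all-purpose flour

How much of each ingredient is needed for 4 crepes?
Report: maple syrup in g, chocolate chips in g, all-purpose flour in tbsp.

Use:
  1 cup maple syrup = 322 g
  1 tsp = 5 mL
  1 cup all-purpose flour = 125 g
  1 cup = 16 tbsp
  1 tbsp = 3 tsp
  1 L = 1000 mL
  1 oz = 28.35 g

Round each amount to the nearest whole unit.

maple syrup: 12 g; chocolate chips: 176 g; all-purpose flour: 11 tbsp

Scaling factor: 4/9.
maple syrup: (1 tbsp + 1 tsp = 4/3 tbsp) × 4/9 ÷ 16 tbsp/cup × 322 g/cup ≈ 12 g
chocolate chips: 14 oz × 4/9 × 28.35 g/oz ≈ 176 g
all-purpose flour: 200 g × 4/9 ÷ 125 g/cup × 16 tbsp/cup ≈ 11 tbsp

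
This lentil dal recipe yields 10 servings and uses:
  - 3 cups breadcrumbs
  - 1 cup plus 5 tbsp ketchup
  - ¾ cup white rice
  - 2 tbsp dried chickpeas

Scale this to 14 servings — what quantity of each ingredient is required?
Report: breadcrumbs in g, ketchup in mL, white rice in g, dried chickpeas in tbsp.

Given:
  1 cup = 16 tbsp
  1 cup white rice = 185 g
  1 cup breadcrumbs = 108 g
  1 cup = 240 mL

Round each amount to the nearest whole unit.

Scaling factor: 14/10 = 7/5 = 1.4.
breadcrumbs: 3 cup × 7/5 × 108 g/cup ≈ 454 g
ketchup: (1 cup + 5 tbsp = 1.3125 cup) × 7/5 × 240 mL/cup = 441 mL
white rice: 0.75 cup × 7/5 × 185 g/cup ≈ 194 g
dried chickpeas: 2 tbsp × 7/5 ≈ 3 tbsp

breadcrumbs: 454 g; ketchup: 441 mL; white rice: 194 g; dried chickpeas: 3 tbsp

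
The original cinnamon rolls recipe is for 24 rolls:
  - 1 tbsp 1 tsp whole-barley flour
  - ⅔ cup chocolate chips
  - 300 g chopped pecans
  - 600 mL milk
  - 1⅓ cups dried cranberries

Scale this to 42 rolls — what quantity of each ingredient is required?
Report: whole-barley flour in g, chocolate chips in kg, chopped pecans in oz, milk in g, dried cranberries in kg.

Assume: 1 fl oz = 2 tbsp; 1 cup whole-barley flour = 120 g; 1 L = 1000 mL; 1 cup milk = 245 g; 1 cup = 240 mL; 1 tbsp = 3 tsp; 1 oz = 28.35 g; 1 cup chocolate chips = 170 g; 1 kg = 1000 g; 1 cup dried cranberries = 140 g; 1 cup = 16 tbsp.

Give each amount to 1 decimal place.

whole-barley flour: 17.5 g; chocolate chips: 0.2 kg; chopped pecans: 18.5 oz; milk: 1071.9 g; dried cranberries: 0.3 kg

Scaling factor: 42/24 = 7/4 = 1.75.
whole-barley flour: (1 tbsp + 1 tsp = 4/3 tbsp) × 7/4 ÷ 16 tbsp/cup × 120 g/cup = 17.5 g
chocolate chips: 2/3 cup × 7/4 × 170 g/cup ÷ 1000 g/kg ≈ 0.2 kg
chopped pecans: 300 g × 7/4 ÷ 28.35 g/oz ≈ 18.5 oz
milk: 600 mL × 7/4 ÷ 240 mL/cup × 245 g/cup ≈ 1071.9 g
dried cranberries: 4/3 cup × 7/4 × 140 g/cup ÷ 1000 g/kg ≈ 0.3 kg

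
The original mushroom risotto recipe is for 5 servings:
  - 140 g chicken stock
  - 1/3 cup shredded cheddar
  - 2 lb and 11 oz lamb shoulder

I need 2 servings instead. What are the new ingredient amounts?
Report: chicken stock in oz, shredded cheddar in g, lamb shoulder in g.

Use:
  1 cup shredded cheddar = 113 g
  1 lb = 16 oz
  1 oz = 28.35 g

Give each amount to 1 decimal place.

chicken stock: 2.0 oz; shredded cheddar: 15.1 g; lamb shoulder: 487.6 g

Scaling factor: 2/5 = 0.4.
chicken stock: 140 g × 2/5 ÷ 28.35 g/oz ≈ 2.0 oz
shredded cheddar: 1/3 cup × 2/5 × 113 g/cup ≈ 15.1 g
lamb shoulder: (2 lb + 11 oz = 2.6875 lb) × 2/5 × 16 oz/lb × 28.35 g/oz ≈ 487.6 g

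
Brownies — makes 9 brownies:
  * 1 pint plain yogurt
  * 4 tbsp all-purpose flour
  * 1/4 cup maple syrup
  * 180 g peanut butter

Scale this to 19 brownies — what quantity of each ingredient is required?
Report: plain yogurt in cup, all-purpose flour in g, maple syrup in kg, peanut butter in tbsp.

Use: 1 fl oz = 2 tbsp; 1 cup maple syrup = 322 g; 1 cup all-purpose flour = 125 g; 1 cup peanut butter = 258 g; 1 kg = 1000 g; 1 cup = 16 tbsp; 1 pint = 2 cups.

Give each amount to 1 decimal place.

Scaling factor: 19/9.
plain yogurt: 1 pint × 19/9 × 2 cup/pint ≈ 4.2 cup
all-purpose flour: 4 tbsp × 19/9 ÷ 16 tbsp/cup × 125 g/cup ≈ 66.0 g
maple syrup: 0.25 cup × 19/9 × 322 g/cup ÷ 1000 g/kg ≈ 0.2 kg
peanut butter: 180 g × 19/9 ÷ 258 g/cup × 16 tbsp/cup ≈ 23.6 tbsp

plain yogurt: 4.2 cup; all-purpose flour: 66.0 g; maple syrup: 0.2 kg; peanut butter: 23.6 tbsp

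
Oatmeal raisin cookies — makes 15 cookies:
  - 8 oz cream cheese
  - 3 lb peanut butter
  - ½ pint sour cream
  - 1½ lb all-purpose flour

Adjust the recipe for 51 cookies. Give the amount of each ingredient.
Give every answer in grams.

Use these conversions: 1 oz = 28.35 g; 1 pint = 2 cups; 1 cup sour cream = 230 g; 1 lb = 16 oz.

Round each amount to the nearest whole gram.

cream cheese: 771 g; peanut butter: 4627 g; sour cream: 782 g; all-purpose flour: 2313 g

Scaling factor: 51/15 = 17/5 = 3.4.
cream cheese: 8 oz × 17/5 × 28.35 g/oz ≈ 771 g
peanut butter: 3 lb × 17/5 × 16 oz/lb × 28.35 g/oz ≈ 4627 g
sour cream: 0.5 pint × 17/5 × 2 cup/pint × 230 g/cup = 782 g
all-purpose flour: 1.5 lb × 17/5 × 16 oz/lb × 28.35 g/oz ≈ 2313 g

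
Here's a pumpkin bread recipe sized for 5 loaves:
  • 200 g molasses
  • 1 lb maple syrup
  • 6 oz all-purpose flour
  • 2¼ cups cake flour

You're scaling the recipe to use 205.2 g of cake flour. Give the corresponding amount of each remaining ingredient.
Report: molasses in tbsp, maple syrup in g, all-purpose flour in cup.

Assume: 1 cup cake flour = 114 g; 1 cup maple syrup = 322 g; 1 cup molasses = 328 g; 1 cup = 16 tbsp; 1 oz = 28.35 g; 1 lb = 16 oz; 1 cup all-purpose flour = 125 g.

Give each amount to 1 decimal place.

molasses: 7.8 tbsp; maple syrup: 362.9 g; all-purpose flour: 1.1 cup

The original recipe has 256.5 g of cake flour, so the scaling factor is 205.2 ÷ 256.5 = 4/5 = 0.8.
molasses: 200 g × 4/5 ÷ 328 g/cup × 16 tbsp/cup ≈ 7.8 tbsp
maple syrup: 1 lb × 4/5 × 16 oz/lb × 28.35 g/oz ≈ 362.9 g
all-purpose flour: 6 oz × 4/5 × 28.35 g/oz ÷ 125 g/cup ≈ 1.1 cup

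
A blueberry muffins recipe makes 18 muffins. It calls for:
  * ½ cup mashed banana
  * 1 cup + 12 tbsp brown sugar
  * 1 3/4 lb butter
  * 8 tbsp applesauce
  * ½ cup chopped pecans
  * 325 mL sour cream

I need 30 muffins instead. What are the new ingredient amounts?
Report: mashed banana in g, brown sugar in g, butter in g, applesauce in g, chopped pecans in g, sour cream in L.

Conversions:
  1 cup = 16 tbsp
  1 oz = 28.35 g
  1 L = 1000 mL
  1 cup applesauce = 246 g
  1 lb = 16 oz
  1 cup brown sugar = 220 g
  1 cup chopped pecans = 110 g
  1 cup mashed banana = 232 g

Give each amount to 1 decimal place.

mashed banana: 193.3 g; brown sugar: 641.7 g; butter: 1323.0 g; applesauce: 205.0 g; chopped pecans: 91.7 g; sour cream: 0.5 L

Scaling factor: 30/18 = 5/3.
mashed banana: 0.5 cup × 5/3 × 232 g/cup ≈ 193.3 g
brown sugar: (1 cup + 12 tbsp = 1.75 cup) × 5/3 × 220 g/cup ≈ 641.7 g
butter: 1.75 lb × 5/3 × 16 oz/lb × 28.35 g/oz = 1323.0 g
applesauce: 8 tbsp × 5/3 ÷ 16 tbsp/cup × 246 g/cup = 205.0 g
chopped pecans: 0.5 cup × 5/3 × 110 g/cup ≈ 91.7 g
sour cream: 325 mL × 5/3 ÷ 1000 mL/L ≈ 0.5 L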